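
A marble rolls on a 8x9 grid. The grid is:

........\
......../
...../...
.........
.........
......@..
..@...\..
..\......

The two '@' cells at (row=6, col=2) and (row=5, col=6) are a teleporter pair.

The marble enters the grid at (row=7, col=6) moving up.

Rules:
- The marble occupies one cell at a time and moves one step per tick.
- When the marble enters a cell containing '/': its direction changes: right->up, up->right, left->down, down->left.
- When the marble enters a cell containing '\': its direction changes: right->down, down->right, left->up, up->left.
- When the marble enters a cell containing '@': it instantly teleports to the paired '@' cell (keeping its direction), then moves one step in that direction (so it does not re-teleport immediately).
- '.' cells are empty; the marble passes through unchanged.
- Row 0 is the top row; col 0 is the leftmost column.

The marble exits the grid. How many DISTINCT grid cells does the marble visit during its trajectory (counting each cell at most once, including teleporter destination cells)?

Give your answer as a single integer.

Answer: 13

Derivation:
Step 1: enter (7,6), '.' pass, move up to (6,6)
Step 2: enter (6,6), '\' deflects up->left, move left to (6,5)
Step 3: enter (6,5), '.' pass, move left to (6,4)
Step 4: enter (6,4), '.' pass, move left to (6,3)
Step 5: enter (6,3), '.' pass, move left to (6,2)
Step 6: enter (6,2), '@' teleport (6,2)->(5,6), also enter (5,6), move left to (5,5)
Step 7: enter (5,5), '.' pass, move left to (5,4)
Step 8: enter (5,4), '.' pass, move left to (5,3)
Step 9: enter (5,3), '.' pass, move left to (5,2)
Step 10: enter (5,2), '.' pass, move left to (5,1)
Step 11: enter (5,1), '.' pass, move left to (5,0)
Step 12: enter (5,0), '.' pass, move left to (5,-1)
Step 13: at (5,-1) — EXIT via left edge, pos 5
Distinct cells visited: 13 (path length 13)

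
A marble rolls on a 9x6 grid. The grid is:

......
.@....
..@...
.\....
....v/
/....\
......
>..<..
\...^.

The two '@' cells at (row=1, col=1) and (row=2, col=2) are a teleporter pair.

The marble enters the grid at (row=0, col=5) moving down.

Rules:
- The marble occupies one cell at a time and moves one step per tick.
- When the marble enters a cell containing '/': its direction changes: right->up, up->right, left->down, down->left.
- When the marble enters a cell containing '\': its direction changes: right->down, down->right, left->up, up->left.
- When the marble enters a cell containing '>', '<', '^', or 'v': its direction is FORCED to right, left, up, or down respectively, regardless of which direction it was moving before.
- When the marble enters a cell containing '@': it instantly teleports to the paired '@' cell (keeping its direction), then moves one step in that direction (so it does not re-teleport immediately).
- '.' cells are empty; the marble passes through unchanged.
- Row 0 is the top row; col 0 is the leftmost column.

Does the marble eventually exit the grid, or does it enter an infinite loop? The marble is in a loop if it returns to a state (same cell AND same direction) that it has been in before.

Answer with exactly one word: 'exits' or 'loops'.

Step 1: enter (0,5), '.' pass, move down to (1,5)
Step 2: enter (1,5), '.' pass, move down to (2,5)
Step 3: enter (2,5), '.' pass, move down to (3,5)
Step 4: enter (3,5), '.' pass, move down to (4,5)
Step 5: enter (4,5), '/' deflects down->left, move left to (4,4)
Step 6: enter (4,4), 'v' forces left->down, move down to (5,4)
Step 7: enter (5,4), '.' pass, move down to (6,4)
Step 8: enter (6,4), '.' pass, move down to (7,4)
Step 9: enter (7,4), '.' pass, move down to (8,4)
Step 10: enter (8,4), '^' forces down->up, move up to (7,4)
Step 11: enter (7,4), '.' pass, move up to (6,4)
Step 12: enter (6,4), '.' pass, move up to (5,4)
Step 13: enter (5,4), '.' pass, move up to (4,4)
Step 14: enter (4,4), 'v' forces up->down, move down to (5,4)
Step 15: at (5,4) dir=down — LOOP DETECTED (seen before)

Answer: loops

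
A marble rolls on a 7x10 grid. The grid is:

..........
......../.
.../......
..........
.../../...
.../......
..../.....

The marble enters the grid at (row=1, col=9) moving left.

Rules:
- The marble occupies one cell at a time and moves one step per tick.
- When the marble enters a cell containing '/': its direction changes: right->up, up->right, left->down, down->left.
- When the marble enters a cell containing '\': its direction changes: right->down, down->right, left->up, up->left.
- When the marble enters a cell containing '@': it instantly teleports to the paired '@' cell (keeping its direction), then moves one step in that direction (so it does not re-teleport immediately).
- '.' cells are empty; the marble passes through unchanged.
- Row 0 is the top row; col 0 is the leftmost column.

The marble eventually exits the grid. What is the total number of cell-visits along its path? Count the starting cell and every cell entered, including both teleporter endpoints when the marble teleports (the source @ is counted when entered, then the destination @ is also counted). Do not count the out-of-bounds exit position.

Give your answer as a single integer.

Step 1: enter (1,9), '.' pass, move left to (1,8)
Step 2: enter (1,8), '/' deflects left->down, move down to (2,8)
Step 3: enter (2,8), '.' pass, move down to (3,8)
Step 4: enter (3,8), '.' pass, move down to (4,8)
Step 5: enter (4,8), '.' pass, move down to (5,8)
Step 6: enter (5,8), '.' pass, move down to (6,8)
Step 7: enter (6,8), '.' pass, move down to (7,8)
Step 8: at (7,8) — EXIT via bottom edge, pos 8
Path length (cell visits): 7

Answer: 7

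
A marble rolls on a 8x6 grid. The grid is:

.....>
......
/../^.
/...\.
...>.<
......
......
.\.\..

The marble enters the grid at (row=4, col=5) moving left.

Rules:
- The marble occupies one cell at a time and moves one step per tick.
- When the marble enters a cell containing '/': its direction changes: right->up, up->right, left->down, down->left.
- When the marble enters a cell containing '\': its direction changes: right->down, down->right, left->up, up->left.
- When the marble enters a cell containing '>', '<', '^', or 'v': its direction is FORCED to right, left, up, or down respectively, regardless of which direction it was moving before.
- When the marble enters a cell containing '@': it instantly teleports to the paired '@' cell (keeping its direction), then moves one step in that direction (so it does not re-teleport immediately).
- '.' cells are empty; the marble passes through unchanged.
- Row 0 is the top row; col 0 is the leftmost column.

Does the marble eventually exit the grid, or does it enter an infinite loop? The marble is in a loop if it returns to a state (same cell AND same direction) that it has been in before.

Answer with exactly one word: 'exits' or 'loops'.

Answer: loops

Derivation:
Step 1: enter (4,5), '<' forces left->left, move left to (4,4)
Step 2: enter (4,4), '.' pass, move left to (4,3)
Step 3: enter (4,3), '>' forces left->right, move right to (4,4)
Step 4: enter (4,4), '.' pass, move right to (4,5)
Step 5: enter (4,5), '<' forces right->left, move left to (4,4)
Step 6: at (4,4) dir=left — LOOP DETECTED (seen before)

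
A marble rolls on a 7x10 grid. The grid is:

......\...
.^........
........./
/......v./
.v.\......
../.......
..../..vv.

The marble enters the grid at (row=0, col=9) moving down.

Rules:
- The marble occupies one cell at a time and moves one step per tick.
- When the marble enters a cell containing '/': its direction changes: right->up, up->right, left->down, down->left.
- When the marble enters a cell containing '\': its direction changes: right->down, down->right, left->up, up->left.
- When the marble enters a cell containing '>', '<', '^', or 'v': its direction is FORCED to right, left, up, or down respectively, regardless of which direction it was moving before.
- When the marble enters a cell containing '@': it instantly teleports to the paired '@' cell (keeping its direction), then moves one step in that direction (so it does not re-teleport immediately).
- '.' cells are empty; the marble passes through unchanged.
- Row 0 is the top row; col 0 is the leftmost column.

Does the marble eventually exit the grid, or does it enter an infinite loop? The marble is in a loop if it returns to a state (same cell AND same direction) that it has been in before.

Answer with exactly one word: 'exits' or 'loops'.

Answer: exits

Derivation:
Step 1: enter (0,9), '.' pass, move down to (1,9)
Step 2: enter (1,9), '.' pass, move down to (2,9)
Step 3: enter (2,9), '/' deflects down->left, move left to (2,8)
Step 4: enter (2,8), '.' pass, move left to (2,7)
Step 5: enter (2,7), '.' pass, move left to (2,6)
Step 6: enter (2,6), '.' pass, move left to (2,5)
Step 7: enter (2,5), '.' pass, move left to (2,4)
Step 8: enter (2,4), '.' pass, move left to (2,3)
Step 9: enter (2,3), '.' pass, move left to (2,2)
Step 10: enter (2,2), '.' pass, move left to (2,1)
Step 11: enter (2,1), '.' pass, move left to (2,0)
Step 12: enter (2,0), '.' pass, move left to (2,-1)
Step 13: at (2,-1) — EXIT via left edge, pos 2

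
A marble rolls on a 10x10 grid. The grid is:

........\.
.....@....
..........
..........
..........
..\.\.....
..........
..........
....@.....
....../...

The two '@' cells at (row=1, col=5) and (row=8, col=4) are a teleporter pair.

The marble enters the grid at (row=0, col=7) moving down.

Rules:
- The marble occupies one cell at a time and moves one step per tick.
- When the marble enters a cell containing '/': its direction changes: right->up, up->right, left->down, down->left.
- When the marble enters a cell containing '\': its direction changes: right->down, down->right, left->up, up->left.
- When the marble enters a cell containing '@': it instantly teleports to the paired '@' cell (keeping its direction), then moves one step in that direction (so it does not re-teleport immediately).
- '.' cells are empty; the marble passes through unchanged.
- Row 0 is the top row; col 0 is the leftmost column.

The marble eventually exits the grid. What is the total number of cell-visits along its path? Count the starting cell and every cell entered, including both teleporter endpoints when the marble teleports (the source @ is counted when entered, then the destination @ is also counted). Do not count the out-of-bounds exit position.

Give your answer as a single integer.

Step 1: enter (0,7), '.' pass, move down to (1,7)
Step 2: enter (1,7), '.' pass, move down to (2,7)
Step 3: enter (2,7), '.' pass, move down to (3,7)
Step 4: enter (3,7), '.' pass, move down to (4,7)
Step 5: enter (4,7), '.' pass, move down to (5,7)
Step 6: enter (5,7), '.' pass, move down to (6,7)
Step 7: enter (6,7), '.' pass, move down to (7,7)
Step 8: enter (7,7), '.' pass, move down to (8,7)
Step 9: enter (8,7), '.' pass, move down to (9,7)
Step 10: enter (9,7), '.' pass, move down to (10,7)
Step 11: at (10,7) — EXIT via bottom edge, pos 7
Path length (cell visits): 10

Answer: 10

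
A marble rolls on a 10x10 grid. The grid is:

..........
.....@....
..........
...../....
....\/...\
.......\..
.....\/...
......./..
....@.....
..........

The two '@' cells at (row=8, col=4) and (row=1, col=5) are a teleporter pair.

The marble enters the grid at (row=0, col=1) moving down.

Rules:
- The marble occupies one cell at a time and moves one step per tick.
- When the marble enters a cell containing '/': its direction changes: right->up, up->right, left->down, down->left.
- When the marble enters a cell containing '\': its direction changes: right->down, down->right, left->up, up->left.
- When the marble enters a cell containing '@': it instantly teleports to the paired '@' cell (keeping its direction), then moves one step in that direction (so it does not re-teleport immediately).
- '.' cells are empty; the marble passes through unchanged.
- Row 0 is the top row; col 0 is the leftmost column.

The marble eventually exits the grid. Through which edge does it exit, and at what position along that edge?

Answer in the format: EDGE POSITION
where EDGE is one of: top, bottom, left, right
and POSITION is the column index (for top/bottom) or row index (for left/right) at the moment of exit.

Step 1: enter (0,1), '.' pass, move down to (1,1)
Step 2: enter (1,1), '.' pass, move down to (2,1)
Step 3: enter (2,1), '.' pass, move down to (3,1)
Step 4: enter (3,1), '.' pass, move down to (4,1)
Step 5: enter (4,1), '.' pass, move down to (5,1)
Step 6: enter (5,1), '.' pass, move down to (6,1)
Step 7: enter (6,1), '.' pass, move down to (7,1)
Step 8: enter (7,1), '.' pass, move down to (8,1)
Step 9: enter (8,1), '.' pass, move down to (9,1)
Step 10: enter (9,1), '.' pass, move down to (10,1)
Step 11: at (10,1) — EXIT via bottom edge, pos 1

Answer: bottom 1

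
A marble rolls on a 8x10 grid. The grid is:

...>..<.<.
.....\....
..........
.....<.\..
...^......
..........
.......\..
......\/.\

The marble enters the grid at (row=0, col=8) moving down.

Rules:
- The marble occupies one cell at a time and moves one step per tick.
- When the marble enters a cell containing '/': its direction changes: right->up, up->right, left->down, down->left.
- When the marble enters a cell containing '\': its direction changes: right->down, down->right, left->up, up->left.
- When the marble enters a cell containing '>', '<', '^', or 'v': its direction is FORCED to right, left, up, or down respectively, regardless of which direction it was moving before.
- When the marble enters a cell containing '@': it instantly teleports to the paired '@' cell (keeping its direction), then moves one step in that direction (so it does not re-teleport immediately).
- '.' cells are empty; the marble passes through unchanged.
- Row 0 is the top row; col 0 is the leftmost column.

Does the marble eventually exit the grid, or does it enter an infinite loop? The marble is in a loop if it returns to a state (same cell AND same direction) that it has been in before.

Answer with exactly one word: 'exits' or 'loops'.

Answer: loops

Derivation:
Step 1: enter (0,8), '<' forces down->left, move left to (0,7)
Step 2: enter (0,7), '.' pass, move left to (0,6)
Step 3: enter (0,6), '<' forces left->left, move left to (0,5)
Step 4: enter (0,5), '.' pass, move left to (0,4)
Step 5: enter (0,4), '.' pass, move left to (0,3)
Step 6: enter (0,3), '>' forces left->right, move right to (0,4)
Step 7: enter (0,4), '.' pass, move right to (0,5)
Step 8: enter (0,5), '.' pass, move right to (0,6)
Step 9: enter (0,6), '<' forces right->left, move left to (0,5)
Step 10: at (0,5) dir=left — LOOP DETECTED (seen before)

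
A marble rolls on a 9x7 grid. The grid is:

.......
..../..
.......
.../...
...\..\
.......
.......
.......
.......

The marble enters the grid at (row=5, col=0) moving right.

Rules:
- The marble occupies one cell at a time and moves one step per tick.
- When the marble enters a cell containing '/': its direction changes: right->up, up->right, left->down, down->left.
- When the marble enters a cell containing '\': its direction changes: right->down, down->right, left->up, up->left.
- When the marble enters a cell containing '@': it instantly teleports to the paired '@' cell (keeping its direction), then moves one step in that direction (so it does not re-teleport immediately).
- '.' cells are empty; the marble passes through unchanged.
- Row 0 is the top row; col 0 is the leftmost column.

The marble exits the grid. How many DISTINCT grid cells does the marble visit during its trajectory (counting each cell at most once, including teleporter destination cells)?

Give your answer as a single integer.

Answer: 7

Derivation:
Step 1: enter (5,0), '.' pass, move right to (5,1)
Step 2: enter (5,1), '.' pass, move right to (5,2)
Step 3: enter (5,2), '.' pass, move right to (5,3)
Step 4: enter (5,3), '.' pass, move right to (5,4)
Step 5: enter (5,4), '.' pass, move right to (5,5)
Step 6: enter (5,5), '.' pass, move right to (5,6)
Step 7: enter (5,6), '.' pass, move right to (5,7)
Step 8: at (5,7) — EXIT via right edge, pos 5
Distinct cells visited: 7 (path length 7)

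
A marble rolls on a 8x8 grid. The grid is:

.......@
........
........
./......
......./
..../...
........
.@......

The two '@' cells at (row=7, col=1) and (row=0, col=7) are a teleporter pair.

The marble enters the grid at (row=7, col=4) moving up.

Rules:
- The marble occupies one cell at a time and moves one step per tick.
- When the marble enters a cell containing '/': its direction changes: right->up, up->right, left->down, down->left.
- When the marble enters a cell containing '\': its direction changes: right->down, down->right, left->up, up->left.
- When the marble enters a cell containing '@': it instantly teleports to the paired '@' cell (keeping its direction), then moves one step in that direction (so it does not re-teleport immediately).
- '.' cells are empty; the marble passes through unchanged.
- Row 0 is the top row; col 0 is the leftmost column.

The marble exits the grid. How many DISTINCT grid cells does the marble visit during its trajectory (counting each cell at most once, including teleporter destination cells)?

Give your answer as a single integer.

Answer: 6

Derivation:
Step 1: enter (7,4), '.' pass, move up to (6,4)
Step 2: enter (6,4), '.' pass, move up to (5,4)
Step 3: enter (5,4), '/' deflects up->right, move right to (5,5)
Step 4: enter (5,5), '.' pass, move right to (5,6)
Step 5: enter (5,6), '.' pass, move right to (5,7)
Step 6: enter (5,7), '.' pass, move right to (5,8)
Step 7: at (5,8) — EXIT via right edge, pos 5
Distinct cells visited: 6 (path length 6)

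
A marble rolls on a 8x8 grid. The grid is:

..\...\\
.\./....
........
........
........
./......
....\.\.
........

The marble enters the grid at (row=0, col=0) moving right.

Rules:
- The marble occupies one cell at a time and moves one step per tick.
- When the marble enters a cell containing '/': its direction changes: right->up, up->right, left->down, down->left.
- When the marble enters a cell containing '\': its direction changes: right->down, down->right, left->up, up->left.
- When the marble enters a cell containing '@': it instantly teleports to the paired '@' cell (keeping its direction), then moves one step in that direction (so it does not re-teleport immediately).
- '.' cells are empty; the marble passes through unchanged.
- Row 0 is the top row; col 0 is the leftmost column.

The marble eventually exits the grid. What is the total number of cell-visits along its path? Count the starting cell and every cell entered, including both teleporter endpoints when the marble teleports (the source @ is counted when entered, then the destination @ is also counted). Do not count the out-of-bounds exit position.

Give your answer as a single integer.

Answer: 10

Derivation:
Step 1: enter (0,0), '.' pass, move right to (0,1)
Step 2: enter (0,1), '.' pass, move right to (0,2)
Step 3: enter (0,2), '\' deflects right->down, move down to (1,2)
Step 4: enter (1,2), '.' pass, move down to (2,2)
Step 5: enter (2,2), '.' pass, move down to (3,2)
Step 6: enter (3,2), '.' pass, move down to (4,2)
Step 7: enter (4,2), '.' pass, move down to (5,2)
Step 8: enter (5,2), '.' pass, move down to (6,2)
Step 9: enter (6,2), '.' pass, move down to (7,2)
Step 10: enter (7,2), '.' pass, move down to (8,2)
Step 11: at (8,2) — EXIT via bottom edge, pos 2
Path length (cell visits): 10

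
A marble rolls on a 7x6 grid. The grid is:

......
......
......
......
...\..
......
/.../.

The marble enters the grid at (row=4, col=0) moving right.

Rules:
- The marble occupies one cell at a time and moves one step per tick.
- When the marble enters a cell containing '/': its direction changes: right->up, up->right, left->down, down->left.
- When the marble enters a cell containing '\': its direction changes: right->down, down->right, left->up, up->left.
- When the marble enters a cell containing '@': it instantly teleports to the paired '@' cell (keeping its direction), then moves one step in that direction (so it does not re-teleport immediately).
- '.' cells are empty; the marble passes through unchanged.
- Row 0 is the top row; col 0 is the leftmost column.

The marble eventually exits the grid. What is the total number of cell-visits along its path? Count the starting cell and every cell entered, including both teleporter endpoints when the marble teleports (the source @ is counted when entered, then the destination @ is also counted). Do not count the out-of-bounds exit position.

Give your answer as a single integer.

Step 1: enter (4,0), '.' pass, move right to (4,1)
Step 2: enter (4,1), '.' pass, move right to (4,2)
Step 3: enter (4,2), '.' pass, move right to (4,3)
Step 4: enter (4,3), '\' deflects right->down, move down to (5,3)
Step 5: enter (5,3), '.' pass, move down to (6,3)
Step 6: enter (6,3), '.' pass, move down to (7,3)
Step 7: at (7,3) — EXIT via bottom edge, pos 3
Path length (cell visits): 6

Answer: 6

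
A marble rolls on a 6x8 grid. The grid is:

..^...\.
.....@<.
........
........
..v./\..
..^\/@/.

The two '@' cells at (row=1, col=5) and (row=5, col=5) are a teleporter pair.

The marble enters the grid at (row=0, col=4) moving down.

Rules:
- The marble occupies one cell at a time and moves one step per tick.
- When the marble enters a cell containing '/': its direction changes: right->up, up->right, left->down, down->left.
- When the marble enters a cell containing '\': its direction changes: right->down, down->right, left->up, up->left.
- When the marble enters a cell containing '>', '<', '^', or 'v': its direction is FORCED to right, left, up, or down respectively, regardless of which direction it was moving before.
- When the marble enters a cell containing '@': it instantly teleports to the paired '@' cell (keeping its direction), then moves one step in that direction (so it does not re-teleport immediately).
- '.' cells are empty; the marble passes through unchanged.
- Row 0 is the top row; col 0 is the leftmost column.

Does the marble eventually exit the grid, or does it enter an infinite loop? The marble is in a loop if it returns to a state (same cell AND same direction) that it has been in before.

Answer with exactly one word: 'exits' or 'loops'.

Step 1: enter (0,4), '.' pass, move down to (1,4)
Step 2: enter (1,4), '.' pass, move down to (2,4)
Step 3: enter (2,4), '.' pass, move down to (3,4)
Step 4: enter (3,4), '.' pass, move down to (4,4)
Step 5: enter (4,4), '/' deflects down->left, move left to (4,3)
Step 6: enter (4,3), '.' pass, move left to (4,2)
Step 7: enter (4,2), 'v' forces left->down, move down to (5,2)
Step 8: enter (5,2), '^' forces down->up, move up to (4,2)
Step 9: enter (4,2), 'v' forces up->down, move down to (5,2)
Step 10: at (5,2) dir=down — LOOP DETECTED (seen before)

Answer: loops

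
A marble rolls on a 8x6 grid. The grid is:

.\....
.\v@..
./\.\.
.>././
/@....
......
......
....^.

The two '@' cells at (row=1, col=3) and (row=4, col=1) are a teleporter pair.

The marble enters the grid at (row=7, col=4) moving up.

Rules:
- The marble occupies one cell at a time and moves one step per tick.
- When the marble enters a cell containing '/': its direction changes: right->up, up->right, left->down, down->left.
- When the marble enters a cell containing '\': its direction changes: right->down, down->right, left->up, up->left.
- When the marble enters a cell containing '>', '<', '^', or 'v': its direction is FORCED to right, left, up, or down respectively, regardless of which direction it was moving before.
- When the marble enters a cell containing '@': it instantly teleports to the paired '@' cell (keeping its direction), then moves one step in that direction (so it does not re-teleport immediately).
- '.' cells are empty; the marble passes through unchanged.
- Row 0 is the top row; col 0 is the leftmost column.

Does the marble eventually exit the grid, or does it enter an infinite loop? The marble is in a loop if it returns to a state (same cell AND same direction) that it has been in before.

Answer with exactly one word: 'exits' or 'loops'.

Answer: loops

Derivation:
Step 1: enter (7,4), '^' forces up->up, move up to (6,4)
Step 2: enter (6,4), '.' pass, move up to (5,4)
Step 3: enter (5,4), '.' pass, move up to (4,4)
Step 4: enter (4,4), '.' pass, move up to (3,4)
Step 5: enter (3,4), '.' pass, move up to (2,4)
Step 6: enter (2,4), '\' deflects up->left, move left to (2,3)
Step 7: enter (2,3), '.' pass, move left to (2,2)
Step 8: enter (2,2), '\' deflects left->up, move up to (1,2)
Step 9: enter (1,2), 'v' forces up->down, move down to (2,2)
Step 10: enter (2,2), '\' deflects down->right, move right to (2,3)
Step 11: enter (2,3), '.' pass, move right to (2,4)
Step 12: enter (2,4), '\' deflects right->down, move down to (3,4)
Step 13: enter (3,4), '.' pass, move down to (4,4)
Step 14: enter (4,4), '.' pass, move down to (5,4)
Step 15: enter (5,4), '.' pass, move down to (6,4)
Step 16: enter (6,4), '.' pass, move down to (7,4)
Step 17: enter (7,4), '^' forces down->up, move up to (6,4)
Step 18: at (6,4) dir=up — LOOP DETECTED (seen before)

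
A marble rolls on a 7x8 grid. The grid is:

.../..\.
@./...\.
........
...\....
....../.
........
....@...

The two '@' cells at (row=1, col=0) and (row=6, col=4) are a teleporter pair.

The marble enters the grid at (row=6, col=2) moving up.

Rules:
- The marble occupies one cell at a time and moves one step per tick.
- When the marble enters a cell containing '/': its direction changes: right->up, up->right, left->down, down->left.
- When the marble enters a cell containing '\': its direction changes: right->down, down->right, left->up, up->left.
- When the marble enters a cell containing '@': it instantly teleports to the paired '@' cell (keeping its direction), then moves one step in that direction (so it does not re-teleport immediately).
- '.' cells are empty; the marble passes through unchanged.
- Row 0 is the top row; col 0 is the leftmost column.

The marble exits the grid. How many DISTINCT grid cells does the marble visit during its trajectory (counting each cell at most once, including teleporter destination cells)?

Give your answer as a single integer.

Step 1: enter (6,2), '.' pass, move up to (5,2)
Step 2: enter (5,2), '.' pass, move up to (4,2)
Step 3: enter (4,2), '.' pass, move up to (3,2)
Step 4: enter (3,2), '.' pass, move up to (2,2)
Step 5: enter (2,2), '.' pass, move up to (1,2)
Step 6: enter (1,2), '/' deflects up->right, move right to (1,3)
Step 7: enter (1,3), '.' pass, move right to (1,4)
Step 8: enter (1,4), '.' pass, move right to (1,5)
Step 9: enter (1,5), '.' pass, move right to (1,6)
Step 10: enter (1,6), '\' deflects right->down, move down to (2,6)
Step 11: enter (2,6), '.' pass, move down to (3,6)
Step 12: enter (3,6), '.' pass, move down to (4,6)
Step 13: enter (4,6), '/' deflects down->left, move left to (4,5)
Step 14: enter (4,5), '.' pass, move left to (4,4)
Step 15: enter (4,4), '.' pass, move left to (4,3)
Step 16: enter (4,3), '.' pass, move left to (4,2)
Step 17: enter (4,2), '.' pass, move left to (4,1)
Step 18: enter (4,1), '.' pass, move left to (4,0)
Step 19: enter (4,0), '.' pass, move left to (4,-1)
Step 20: at (4,-1) — EXIT via left edge, pos 4
Distinct cells visited: 18 (path length 19)

Answer: 18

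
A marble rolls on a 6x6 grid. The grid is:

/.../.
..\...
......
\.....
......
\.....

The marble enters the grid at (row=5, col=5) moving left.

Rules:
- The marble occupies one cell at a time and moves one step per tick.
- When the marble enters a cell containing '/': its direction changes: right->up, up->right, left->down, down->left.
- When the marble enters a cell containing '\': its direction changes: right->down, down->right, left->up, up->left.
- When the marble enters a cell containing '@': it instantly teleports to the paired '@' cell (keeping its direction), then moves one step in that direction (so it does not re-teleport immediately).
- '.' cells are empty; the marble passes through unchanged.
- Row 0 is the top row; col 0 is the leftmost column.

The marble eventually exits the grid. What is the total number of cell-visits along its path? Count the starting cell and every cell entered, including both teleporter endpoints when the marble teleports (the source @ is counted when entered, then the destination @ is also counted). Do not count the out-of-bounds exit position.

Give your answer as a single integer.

Answer: 8

Derivation:
Step 1: enter (5,5), '.' pass, move left to (5,4)
Step 2: enter (5,4), '.' pass, move left to (5,3)
Step 3: enter (5,3), '.' pass, move left to (5,2)
Step 4: enter (5,2), '.' pass, move left to (5,1)
Step 5: enter (5,1), '.' pass, move left to (5,0)
Step 6: enter (5,0), '\' deflects left->up, move up to (4,0)
Step 7: enter (4,0), '.' pass, move up to (3,0)
Step 8: enter (3,0), '\' deflects up->left, move left to (3,-1)
Step 9: at (3,-1) — EXIT via left edge, pos 3
Path length (cell visits): 8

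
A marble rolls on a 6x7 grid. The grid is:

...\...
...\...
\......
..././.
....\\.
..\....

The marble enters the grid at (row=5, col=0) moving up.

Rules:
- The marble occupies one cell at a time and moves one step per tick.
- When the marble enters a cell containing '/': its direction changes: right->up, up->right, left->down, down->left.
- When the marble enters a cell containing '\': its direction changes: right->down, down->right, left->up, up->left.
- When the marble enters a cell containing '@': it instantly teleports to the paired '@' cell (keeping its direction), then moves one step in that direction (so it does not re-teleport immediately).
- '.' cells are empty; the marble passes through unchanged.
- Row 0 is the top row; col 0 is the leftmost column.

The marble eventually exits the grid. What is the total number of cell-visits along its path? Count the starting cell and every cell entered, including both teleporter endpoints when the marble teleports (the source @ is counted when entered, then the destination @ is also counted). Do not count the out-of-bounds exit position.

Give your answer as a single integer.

Answer: 4

Derivation:
Step 1: enter (5,0), '.' pass, move up to (4,0)
Step 2: enter (4,0), '.' pass, move up to (3,0)
Step 3: enter (3,0), '.' pass, move up to (2,0)
Step 4: enter (2,0), '\' deflects up->left, move left to (2,-1)
Step 5: at (2,-1) — EXIT via left edge, pos 2
Path length (cell visits): 4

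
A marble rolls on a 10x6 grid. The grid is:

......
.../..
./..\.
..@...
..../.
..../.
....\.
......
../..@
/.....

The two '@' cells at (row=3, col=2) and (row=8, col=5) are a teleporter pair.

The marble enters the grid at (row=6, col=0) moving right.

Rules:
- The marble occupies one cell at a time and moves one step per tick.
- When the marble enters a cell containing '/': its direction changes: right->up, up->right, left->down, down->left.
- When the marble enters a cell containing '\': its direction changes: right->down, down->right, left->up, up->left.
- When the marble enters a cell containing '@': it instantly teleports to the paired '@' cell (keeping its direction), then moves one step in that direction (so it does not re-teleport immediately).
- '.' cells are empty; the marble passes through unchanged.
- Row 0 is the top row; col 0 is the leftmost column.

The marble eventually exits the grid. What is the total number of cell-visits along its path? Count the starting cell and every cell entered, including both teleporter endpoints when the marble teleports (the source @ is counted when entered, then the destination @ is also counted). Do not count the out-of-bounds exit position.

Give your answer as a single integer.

Step 1: enter (6,0), '.' pass, move right to (6,1)
Step 2: enter (6,1), '.' pass, move right to (6,2)
Step 3: enter (6,2), '.' pass, move right to (6,3)
Step 4: enter (6,3), '.' pass, move right to (6,4)
Step 5: enter (6,4), '\' deflects right->down, move down to (7,4)
Step 6: enter (7,4), '.' pass, move down to (8,4)
Step 7: enter (8,4), '.' pass, move down to (9,4)
Step 8: enter (9,4), '.' pass, move down to (10,4)
Step 9: at (10,4) — EXIT via bottom edge, pos 4
Path length (cell visits): 8

Answer: 8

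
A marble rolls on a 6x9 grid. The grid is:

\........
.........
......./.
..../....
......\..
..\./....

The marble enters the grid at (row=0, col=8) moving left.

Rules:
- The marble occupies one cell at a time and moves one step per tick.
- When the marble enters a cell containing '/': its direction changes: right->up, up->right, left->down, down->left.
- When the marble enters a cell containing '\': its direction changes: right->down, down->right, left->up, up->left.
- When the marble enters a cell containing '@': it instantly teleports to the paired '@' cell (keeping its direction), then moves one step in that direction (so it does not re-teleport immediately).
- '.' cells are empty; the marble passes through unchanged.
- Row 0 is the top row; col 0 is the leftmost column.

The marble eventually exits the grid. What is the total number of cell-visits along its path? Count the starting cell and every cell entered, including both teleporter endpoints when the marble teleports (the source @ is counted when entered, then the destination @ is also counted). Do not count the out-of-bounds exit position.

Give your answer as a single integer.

Step 1: enter (0,8), '.' pass, move left to (0,7)
Step 2: enter (0,7), '.' pass, move left to (0,6)
Step 3: enter (0,6), '.' pass, move left to (0,5)
Step 4: enter (0,5), '.' pass, move left to (0,4)
Step 5: enter (0,4), '.' pass, move left to (0,3)
Step 6: enter (0,3), '.' pass, move left to (0,2)
Step 7: enter (0,2), '.' pass, move left to (0,1)
Step 8: enter (0,1), '.' pass, move left to (0,0)
Step 9: enter (0,0), '\' deflects left->up, move up to (-1,0)
Step 10: at (-1,0) — EXIT via top edge, pos 0
Path length (cell visits): 9

Answer: 9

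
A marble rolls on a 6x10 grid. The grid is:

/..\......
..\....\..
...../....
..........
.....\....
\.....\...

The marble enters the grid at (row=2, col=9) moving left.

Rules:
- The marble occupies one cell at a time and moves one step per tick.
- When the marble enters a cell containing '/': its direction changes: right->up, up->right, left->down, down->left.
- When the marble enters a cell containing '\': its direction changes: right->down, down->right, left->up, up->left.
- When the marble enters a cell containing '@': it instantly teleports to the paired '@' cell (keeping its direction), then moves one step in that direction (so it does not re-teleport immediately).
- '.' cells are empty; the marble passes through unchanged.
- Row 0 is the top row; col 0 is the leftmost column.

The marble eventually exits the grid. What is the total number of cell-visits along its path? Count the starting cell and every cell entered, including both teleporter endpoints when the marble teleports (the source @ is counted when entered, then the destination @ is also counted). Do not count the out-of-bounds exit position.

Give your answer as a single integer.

Step 1: enter (2,9), '.' pass, move left to (2,8)
Step 2: enter (2,8), '.' pass, move left to (2,7)
Step 3: enter (2,7), '.' pass, move left to (2,6)
Step 4: enter (2,6), '.' pass, move left to (2,5)
Step 5: enter (2,5), '/' deflects left->down, move down to (3,5)
Step 6: enter (3,5), '.' pass, move down to (4,5)
Step 7: enter (4,5), '\' deflects down->right, move right to (4,6)
Step 8: enter (4,6), '.' pass, move right to (4,7)
Step 9: enter (4,7), '.' pass, move right to (4,8)
Step 10: enter (4,8), '.' pass, move right to (4,9)
Step 11: enter (4,9), '.' pass, move right to (4,10)
Step 12: at (4,10) — EXIT via right edge, pos 4
Path length (cell visits): 11

Answer: 11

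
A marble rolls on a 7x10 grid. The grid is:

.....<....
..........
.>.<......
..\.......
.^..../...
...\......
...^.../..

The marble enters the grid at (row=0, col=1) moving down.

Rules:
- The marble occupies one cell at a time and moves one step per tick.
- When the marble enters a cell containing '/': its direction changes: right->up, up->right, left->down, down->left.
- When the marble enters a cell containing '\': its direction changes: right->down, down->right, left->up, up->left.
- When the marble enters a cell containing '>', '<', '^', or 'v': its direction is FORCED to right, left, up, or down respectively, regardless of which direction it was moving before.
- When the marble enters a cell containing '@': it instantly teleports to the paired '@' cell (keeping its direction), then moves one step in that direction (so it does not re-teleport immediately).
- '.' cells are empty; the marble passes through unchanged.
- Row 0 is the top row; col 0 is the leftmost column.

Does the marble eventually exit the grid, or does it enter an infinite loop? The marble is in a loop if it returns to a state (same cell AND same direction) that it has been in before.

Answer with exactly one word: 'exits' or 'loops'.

Answer: loops

Derivation:
Step 1: enter (0,1), '.' pass, move down to (1,1)
Step 2: enter (1,1), '.' pass, move down to (2,1)
Step 3: enter (2,1), '>' forces down->right, move right to (2,2)
Step 4: enter (2,2), '.' pass, move right to (2,3)
Step 5: enter (2,3), '<' forces right->left, move left to (2,2)
Step 6: enter (2,2), '.' pass, move left to (2,1)
Step 7: enter (2,1), '>' forces left->right, move right to (2,2)
Step 8: at (2,2) dir=right — LOOP DETECTED (seen before)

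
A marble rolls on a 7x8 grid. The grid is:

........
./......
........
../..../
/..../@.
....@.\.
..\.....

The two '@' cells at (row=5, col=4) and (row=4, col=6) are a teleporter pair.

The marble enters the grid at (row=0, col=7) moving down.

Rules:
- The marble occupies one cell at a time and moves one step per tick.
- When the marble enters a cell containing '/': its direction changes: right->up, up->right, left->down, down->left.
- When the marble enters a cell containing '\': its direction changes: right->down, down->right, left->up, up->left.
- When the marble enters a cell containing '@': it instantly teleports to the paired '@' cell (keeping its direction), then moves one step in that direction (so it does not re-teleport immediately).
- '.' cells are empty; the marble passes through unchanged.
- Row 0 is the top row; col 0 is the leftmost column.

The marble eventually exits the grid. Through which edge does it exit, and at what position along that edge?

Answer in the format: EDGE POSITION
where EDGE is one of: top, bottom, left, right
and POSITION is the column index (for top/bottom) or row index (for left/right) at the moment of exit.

Answer: right 6

Derivation:
Step 1: enter (0,7), '.' pass, move down to (1,7)
Step 2: enter (1,7), '.' pass, move down to (2,7)
Step 3: enter (2,7), '.' pass, move down to (3,7)
Step 4: enter (3,7), '/' deflects down->left, move left to (3,6)
Step 5: enter (3,6), '.' pass, move left to (3,5)
Step 6: enter (3,5), '.' pass, move left to (3,4)
Step 7: enter (3,4), '.' pass, move left to (3,3)
Step 8: enter (3,3), '.' pass, move left to (3,2)
Step 9: enter (3,2), '/' deflects left->down, move down to (4,2)
Step 10: enter (4,2), '.' pass, move down to (5,2)
Step 11: enter (5,2), '.' pass, move down to (6,2)
Step 12: enter (6,2), '\' deflects down->right, move right to (6,3)
Step 13: enter (6,3), '.' pass, move right to (6,4)
Step 14: enter (6,4), '.' pass, move right to (6,5)
Step 15: enter (6,5), '.' pass, move right to (6,6)
Step 16: enter (6,6), '.' pass, move right to (6,7)
Step 17: enter (6,7), '.' pass, move right to (6,8)
Step 18: at (6,8) — EXIT via right edge, pos 6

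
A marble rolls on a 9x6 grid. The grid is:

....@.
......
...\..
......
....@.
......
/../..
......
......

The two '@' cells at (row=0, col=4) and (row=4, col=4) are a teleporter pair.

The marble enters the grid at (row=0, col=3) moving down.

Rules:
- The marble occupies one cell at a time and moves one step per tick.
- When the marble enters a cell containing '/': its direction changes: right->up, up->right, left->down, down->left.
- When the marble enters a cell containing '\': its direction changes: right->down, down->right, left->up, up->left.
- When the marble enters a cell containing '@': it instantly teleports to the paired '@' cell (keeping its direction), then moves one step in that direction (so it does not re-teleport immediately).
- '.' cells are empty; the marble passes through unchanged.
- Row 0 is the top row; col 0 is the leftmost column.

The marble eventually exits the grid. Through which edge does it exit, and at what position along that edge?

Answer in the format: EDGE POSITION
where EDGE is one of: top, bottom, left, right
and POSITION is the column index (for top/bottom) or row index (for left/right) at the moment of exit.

Answer: right 2

Derivation:
Step 1: enter (0,3), '.' pass, move down to (1,3)
Step 2: enter (1,3), '.' pass, move down to (2,3)
Step 3: enter (2,3), '\' deflects down->right, move right to (2,4)
Step 4: enter (2,4), '.' pass, move right to (2,5)
Step 5: enter (2,5), '.' pass, move right to (2,6)
Step 6: at (2,6) — EXIT via right edge, pos 2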